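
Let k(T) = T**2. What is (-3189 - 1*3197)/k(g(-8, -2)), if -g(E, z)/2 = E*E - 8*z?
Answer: -3193/12800 ≈ -0.24945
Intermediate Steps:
g(E, z) = -2*E**2 + 16*z (g(E, z) = -2*(E*E - 8*z) = -2*(E**2 - 8*z) = -2*E**2 + 16*z)
(-3189 - 1*3197)/k(g(-8, -2)) = (-3189 - 1*3197)/((-2*(-8)**2 + 16*(-2))**2) = (-3189 - 3197)/((-2*64 - 32)**2) = -6386/(-128 - 32)**2 = -6386/((-160)**2) = -6386/25600 = -6386*1/25600 = -3193/12800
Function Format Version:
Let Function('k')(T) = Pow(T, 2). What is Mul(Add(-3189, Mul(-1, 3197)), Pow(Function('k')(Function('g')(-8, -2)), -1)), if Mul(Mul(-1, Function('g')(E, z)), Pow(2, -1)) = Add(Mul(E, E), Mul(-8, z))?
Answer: Rational(-3193, 12800) ≈ -0.24945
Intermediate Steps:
Function('g')(E, z) = Add(Mul(-2, Pow(E, 2)), Mul(16, z)) (Function('g')(E, z) = Mul(-2, Add(Mul(E, E), Mul(-8, z))) = Mul(-2, Add(Pow(E, 2), Mul(-8, z))) = Add(Mul(-2, Pow(E, 2)), Mul(16, z)))
Mul(Add(-3189, Mul(-1, 3197)), Pow(Function('k')(Function('g')(-8, -2)), -1)) = Mul(Add(-3189, Mul(-1, 3197)), Pow(Pow(Add(Mul(-2, Pow(-8, 2)), Mul(16, -2)), 2), -1)) = Mul(Add(-3189, -3197), Pow(Pow(Add(Mul(-2, 64), -32), 2), -1)) = Mul(-6386, Pow(Pow(Add(-128, -32), 2), -1)) = Mul(-6386, Pow(Pow(-160, 2), -1)) = Mul(-6386, Pow(25600, -1)) = Mul(-6386, Rational(1, 25600)) = Rational(-3193, 12800)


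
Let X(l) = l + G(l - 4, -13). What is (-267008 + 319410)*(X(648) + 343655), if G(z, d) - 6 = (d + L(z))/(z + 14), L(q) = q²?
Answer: 849548878435/47 ≈ 1.8076e+10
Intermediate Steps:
G(z, d) = 6 + (d + z²)/(14 + z) (G(z, d) = 6 + (d + z²)/(z + 14) = 6 + (d + z²)/(14 + z))
X(l) = l + (47 + (-4 + l)² + 6*l)/(10 + l) (X(l) = l + (84 - 13 + (l - 4)² + 6*(l - 4))/(14 + (l - 4)) = l + (84 - 13 + (-4 + l)² + 6*(-4 + l))/(14 + (-4 + l)) = l + (84 - 13 + (-4 + l)² + (-24 + 6*l))/(10 + l) = l + (47 + (-4 + l)² + 6*l)/(10 + l))
(-267008 + 319410)*(X(648) + 343655) = (-267008 + 319410)*((63 + 2*648² + 8*648)/(10 + 648) + 343655) = 52402*((63 + 2*419904 + 5184)/658 + 343655) = 52402*((63 + 839808 + 5184)/658 + 343655) = 52402*((1/658)*845055 + 343655) = 52402*(845055/658 + 343655) = 52402*(226970045/658) = 849548878435/47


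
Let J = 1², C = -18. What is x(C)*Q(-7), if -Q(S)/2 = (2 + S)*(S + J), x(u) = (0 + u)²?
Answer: -19440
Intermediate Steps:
x(u) = u²
J = 1
Q(S) = -2*(1 + S)*(2 + S) (Q(S) = -2*(2 + S)*(S + 1) = -2*(2 + S)*(1 + S) = -2*(1 + S)*(2 + S))
x(C)*Q(-7) = (-18)²*(-4 - 6*(-7) - 2*(-7)²) = 324*(-4 + 42 - 2*49) = 324*(-4 + 42 - 98) = 324*(-60) = -19440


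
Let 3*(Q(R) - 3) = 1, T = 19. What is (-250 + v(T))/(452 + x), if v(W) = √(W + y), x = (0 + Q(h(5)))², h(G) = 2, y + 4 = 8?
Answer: -1125/2084 + 9*√23/4168 ≈ -0.52947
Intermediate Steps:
y = 4 (y = -4 + 8 = 4)
Q(R) = 10/3 (Q(R) = 3 + (⅓)*1 = 3 + ⅓ = 10/3)
x = 100/9 (x = (0 + 10/3)² = (10/3)² = 100/9 ≈ 11.111)
v(W) = √(4 + W) (v(W) = √(W + 4) = √(4 + W))
(-250 + v(T))/(452 + x) = (-250 + √(4 + 19))/(452 + 100/9) = (-250 + √23)/(4168/9) = (-250 + √23)*(9/4168) = -1125/2084 + 9*√23/4168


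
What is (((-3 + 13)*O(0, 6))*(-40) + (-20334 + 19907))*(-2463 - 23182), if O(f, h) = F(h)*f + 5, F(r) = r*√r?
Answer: 62240415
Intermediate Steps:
F(r) = r^(3/2)
O(f, h) = 5 + f*h^(3/2) (O(f, h) = h^(3/2)*f + 5 = f*h^(3/2) + 5 = 5 + f*h^(3/2))
(((-3 + 13)*O(0, 6))*(-40) + (-20334 + 19907))*(-2463 - 23182) = (((-3 + 13)*(5 + 0*6^(3/2)))*(-40) + (-20334 + 19907))*(-2463 - 23182) = ((10*(5 + 0*(6*√6)))*(-40) - 427)*(-25645) = ((10*(5 + 0))*(-40) - 427)*(-25645) = ((10*5)*(-40) - 427)*(-25645) = (50*(-40) - 427)*(-25645) = (-2000 - 427)*(-25645) = -2427*(-25645) = 62240415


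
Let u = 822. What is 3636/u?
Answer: 606/137 ≈ 4.4234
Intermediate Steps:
3636/u = 3636/822 = (1/822)*3636 = 606/137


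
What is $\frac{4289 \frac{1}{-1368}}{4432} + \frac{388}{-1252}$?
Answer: $- \frac{589451129}{1897711488} \approx -0.31061$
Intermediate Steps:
$\frac{4289 \frac{1}{-1368}}{4432} + \frac{388}{-1252} = 4289 \left(- \frac{1}{1368}\right) \frac{1}{4432} + 388 \left(- \frac{1}{1252}\right) = \left(- \frac{4289}{1368}\right) \frac{1}{4432} - \frac{97}{313} = - \frac{4289}{6062976} - \frac{97}{313} = - \frac{589451129}{1897711488}$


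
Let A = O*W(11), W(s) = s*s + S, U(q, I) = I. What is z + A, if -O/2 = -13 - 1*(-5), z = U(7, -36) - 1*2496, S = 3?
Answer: -548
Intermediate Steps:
z = -2532 (z = -36 - 1*2496 = -36 - 2496 = -2532)
W(s) = 3 + s**2 (W(s) = s*s + 3 = s**2 + 3 = 3 + s**2)
O = 16 (O = -2*(-13 - 1*(-5)) = -2*(-13 + 5) = -2*(-8) = 16)
A = 1984 (A = 16*(3 + 11**2) = 16*(3 + 121) = 16*124 = 1984)
z + A = -2532 + 1984 = -548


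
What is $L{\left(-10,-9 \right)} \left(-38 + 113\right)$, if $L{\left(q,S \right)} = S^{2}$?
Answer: $6075$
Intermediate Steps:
$L{\left(-10,-9 \right)} \left(-38 + 113\right) = \left(-9\right)^{2} \left(-38 + 113\right) = 81 \cdot 75 = 6075$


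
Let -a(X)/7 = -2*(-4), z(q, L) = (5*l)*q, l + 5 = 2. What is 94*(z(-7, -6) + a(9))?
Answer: 4606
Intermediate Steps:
l = -3 (l = -5 + 2 = -3)
z(q, L) = -15*q (z(q, L) = (5*(-3))*q = -15*q)
a(X) = -56 (a(X) = -(-14)*(-4) = -7*8 = -56)
94*(z(-7, -6) + a(9)) = 94*(-15*(-7) - 56) = 94*(105 - 56) = 94*49 = 4606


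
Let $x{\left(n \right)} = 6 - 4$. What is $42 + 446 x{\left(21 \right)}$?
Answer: $934$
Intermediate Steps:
$x{\left(n \right)} = 2$
$42 + 446 x{\left(21 \right)} = 42 + 446 \cdot 2 = 42 + 892 = 934$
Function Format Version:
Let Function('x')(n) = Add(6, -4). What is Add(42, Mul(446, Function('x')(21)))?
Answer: 934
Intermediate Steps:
Function('x')(n) = 2
Add(42, Mul(446, Function('x')(21))) = Add(42, Mul(446, 2)) = Add(42, 892) = 934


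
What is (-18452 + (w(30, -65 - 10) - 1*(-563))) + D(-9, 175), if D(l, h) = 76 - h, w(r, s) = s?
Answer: -18063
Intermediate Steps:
(-18452 + (w(30, -65 - 10) - 1*(-563))) + D(-9, 175) = (-18452 + ((-65 - 10) - 1*(-563))) + (76 - 1*175) = (-18452 + (-75 + 563)) + (76 - 175) = (-18452 + 488) - 99 = -17964 - 99 = -18063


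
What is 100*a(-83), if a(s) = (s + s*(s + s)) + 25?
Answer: 1372000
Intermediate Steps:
a(s) = 25 + s + 2*s² (a(s) = (s + s*(2*s)) + 25 = (s + 2*s²) + 25 = 25 + s + 2*s²)
100*a(-83) = 100*(25 - 83 + 2*(-83)²) = 100*(25 - 83 + 2*6889) = 100*(25 - 83 + 13778) = 100*13720 = 1372000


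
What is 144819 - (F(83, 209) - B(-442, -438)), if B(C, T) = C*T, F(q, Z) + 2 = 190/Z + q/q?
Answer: 3722566/11 ≈ 3.3842e+5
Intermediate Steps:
F(q, Z) = -1 + 190/Z (F(q, Z) = -2 + (190/Z + q/q) = -2 + (190/Z + 1) = -2 + (1 + 190/Z) = -1 + 190/Z)
144819 - (F(83, 209) - B(-442, -438)) = 144819 - ((190 - 1*209)/209 - (-442)*(-438)) = 144819 - ((190 - 209)/209 - 1*193596) = 144819 - ((1/209)*(-19) - 193596) = 144819 - (-1/11 - 193596) = 144819 - 1*(-2129557/11) = 144819 + 2129557/11 = 3722566/11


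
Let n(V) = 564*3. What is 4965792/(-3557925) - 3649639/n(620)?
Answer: -481242368857/222963300 ≈ -2158.4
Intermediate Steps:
n(V) = 1692
4965792/(-3557925) - 3649639/n(620) = 4965792/(-3557925) - 3649639/1692 = 4965792*(-1/3557925) - 3649639*1/1692 = -1655264/1185975 - 3649639/1692 = -481242368857/222963300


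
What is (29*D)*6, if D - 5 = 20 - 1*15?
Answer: 1740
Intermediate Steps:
D = 10 (D = 5 + (20 - 1*15) = 5 + (20 - 15) = 5 + 5 = 10)
(29*D)*6 = (29*10)*6 = 290*6 = 1740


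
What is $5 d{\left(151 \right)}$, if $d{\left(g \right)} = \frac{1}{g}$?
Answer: $\frac{5}{151} \approx 0.033113$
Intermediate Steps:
$5 d{\left(151 \right)} = \frac{5}{151}$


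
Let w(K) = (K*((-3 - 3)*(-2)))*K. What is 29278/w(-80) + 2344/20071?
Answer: 383828969/770726400 ≈ 0.49801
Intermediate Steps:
w(K) = 12*K² (w(K) = (K*(-6*(-2)))*K = (K*12)*K = (12*K)*K = 12*K²)
29278/w(-80) + 2344/20071 = 29278/((12*(-80)²)) + 2344/20071 = 29278/((12*6400)) + 2344*(1/20071) = 29278/76800 + 2344/20071 = 29278*(1/76800) + 2344/20071 = 14639/38400 + 2344/20071 = 383828969/770726400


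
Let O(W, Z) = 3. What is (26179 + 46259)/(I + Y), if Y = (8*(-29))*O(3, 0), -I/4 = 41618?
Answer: -36219/83584 ≈ -0.43332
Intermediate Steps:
I = -166472 (I = -4*41618 = -166472)
Y = -696 (Y = (8*(-29))*3 = -232*3 = -696)
(26179 + 46259)/(I + Y) = (26179 + 46259)/(-166472 - 696) = 72438/(-167168) = 72438*(-1/167168) = -36219/83584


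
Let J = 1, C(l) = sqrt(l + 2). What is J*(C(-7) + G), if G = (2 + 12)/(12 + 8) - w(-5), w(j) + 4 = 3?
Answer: 17/10 + I*sqrt(5) ≈ 1.7 + 2.2361*I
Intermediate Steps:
w(j) = -1 (w(j) = -4 + 3 = -1)
C(l) = sqrt(2 + l)
G = 17/10 (G = (2 + 12)/(12 + 8) - 1*(-1) = 14/20 + 1 = 14*(1/20) + 1 = 7/10 + 1 = 17/10 ≈ 1.7000)
J*(C(-7) + G) = 1*(sqrt(2 - 7) + 17/10) = 1*(sqrt(-5) + 17/10) = 1*(I*sqrt(5) + 17/10) = 1*(17/10 + I*sqrt(5)) = 17/10 + I*sqrt(5)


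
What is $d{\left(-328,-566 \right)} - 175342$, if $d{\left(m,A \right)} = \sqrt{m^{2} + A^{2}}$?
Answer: $-175342 + 2 \sqrt{106985} \approx -1.7469 \cdot 10^{5}$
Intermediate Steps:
$d{\left(m,A \right)} = \sqrt{A^{2} + m^{2}}$
$d{\left(-328,-566 \right)} - 175342 = \sqrt{\left(-566\right)^{2} + \left(-328\right)^{2}} - 175342 = \sqrt{320356 + 107584} - 175342 = \sqrt{427940} - 175342 = 2 \sqrt{106985} - 175342 = -175342 + 2 \sqrt{106985}$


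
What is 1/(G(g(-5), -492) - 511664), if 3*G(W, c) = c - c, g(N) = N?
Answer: -1/511664 ≈ -1.9544e-6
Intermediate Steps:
G(W, c) = 0 (G(W, c) = (c - c)/3 = (⅓)*0 = 0)
1/(G(g(-5), -492) - 511664) = 1/(0 - 511664) = 1/(-511664) = -1/511664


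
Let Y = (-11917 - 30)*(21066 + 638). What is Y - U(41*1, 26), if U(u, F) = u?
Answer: -259297729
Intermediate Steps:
Y = -259297688 (Y = -11947*21704 = -259297688)
Y - U(41*1, 26) = -259297688 - 41 = -259297729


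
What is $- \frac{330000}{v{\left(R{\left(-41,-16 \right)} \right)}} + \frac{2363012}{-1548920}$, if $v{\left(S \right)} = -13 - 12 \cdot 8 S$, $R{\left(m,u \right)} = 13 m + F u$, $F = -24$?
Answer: $- \frac{136228351123}{5533903930} \approx -24.617$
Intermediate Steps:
$R{\left(m,u \right)} = - 24 u + 13 m$ ($R{\left(m,u \right)} = 13 m - 24 u = - 24 u + 13 m$)
$v{\left(S \right)} = -13 - 96 S$
$- \frac{330000}{v{\left(R{\left(-41,-16 \right)} \right)}} + \frac{2363012}{-1548920} = - \frac{330000}{-13 - 96 \left(\left(-24\right) \left(-16\right) + 13 \left(-41\right)\right)} + \frac{2363012}{-1548920} = - \frac{330000}{-13 - 96 \left(384 - 533\right)} + 2363012 \left(- \frac{1}{1548920}\right) = - \frac{330000}{-13 - -14304} - \frac{590753}{387230} = - \frac{330000}{-13 + 14304} - \frac{590753}{387230} = - \frac{330000}{14291} - \frac{590753}{387230} = - \frac{136228351123}{5533903930}$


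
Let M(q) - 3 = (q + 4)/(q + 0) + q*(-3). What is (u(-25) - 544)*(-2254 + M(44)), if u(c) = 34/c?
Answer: 357224434/275 ≈ 1.2990e+6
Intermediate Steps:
M(q) = 3 - 3*q + (4 + q)/q (M(q) = 3 + ((q + 4)/(q + 0) + q*(-3)) = 3 + ((4 + q)/q - 3*q) = 3 + (-3*q + (4 + q)/q) = 3 - 3*q + (4 + q)/q)
(u(-25) - 544)*(-2254 + M(44)) = (34/(-25) - 544)*(-2254 + (4 - 3*44 + 4/44)) = (34*(-1/25) - 544)*(-2254 + (4 - 132 + 4*(1/44))) = (-34/25 - 544)*(-2254 + (4 - 132 + 1/11)) = -13634*(-2254 - 1407/11)/25 = -13634/25*(-26201/11) = 357224434/275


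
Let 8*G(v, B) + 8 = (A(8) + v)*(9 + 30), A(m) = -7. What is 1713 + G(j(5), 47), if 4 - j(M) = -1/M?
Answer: 33967/20 ≈ 1698.3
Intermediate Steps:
j(M) = 4 + 1/M (j(M) = 4 - (-1)/M = 4 + 1/M)
G(v, B) = -281/8 + 39*v/8 (G(v, B) = -1 + ((-7 + v)*(9 + 30))/8 = -1 + ((-7 + v)*39)/8 = -1 + (-273 + 39*v)/8 = -1 + (-273/8 + 39*v/8) = -281/8 + 39*v/8)
1713 + G(j(5), 47) = 1713 + (-281/8 + 39*(4 + 1/5)/8) = 1713 + (-281/8 + 39*(4 + ⅕)/8) = 1713 + (-281/8 + (39/8)*(21/5)) = 1713 + (-281/8 + 819/40) = 1713 - 293/20 = 33967/20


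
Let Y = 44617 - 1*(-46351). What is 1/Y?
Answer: 1/90968 ≈ 1.0993e-5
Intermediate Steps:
Y = 90968 (Y = 44617 + 46351 = 90968)
1/Y = 1/90968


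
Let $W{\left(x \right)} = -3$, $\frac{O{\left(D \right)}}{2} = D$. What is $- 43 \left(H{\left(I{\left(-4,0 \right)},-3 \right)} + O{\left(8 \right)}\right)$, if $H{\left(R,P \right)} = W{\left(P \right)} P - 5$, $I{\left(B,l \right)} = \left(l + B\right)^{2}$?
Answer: $-860$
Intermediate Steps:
$O{\left(D \right)} = 2 D$
$I{\left(B,l \right)} = \left(B + l\right)^{2}$
$H{\left(R,P \right)} = -5 - 3 P$ ($H{\left(R,P \right)} = - 3 P - 5 = -5 - 3 P$)
$- 43 \left(H{\left(I{\left(-4,0 \right)},-3 \right)} + O{\left(8 \right)}\right) = - 43 \left(\left(-5 - -9\right) + 2 \cdot 8\right) = - 43 \left(\left(-5 + 9\right) + 16\right) = - 43 \left(4 + 16\right) = \left(-43\right) 20 = -860$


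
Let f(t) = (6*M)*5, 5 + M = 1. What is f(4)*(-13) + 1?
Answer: 1561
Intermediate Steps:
M = -4 (M = -5 + 1 = -4)
f(t) = -120 (f(t) = (6*(-4))*5 = -24*5 = -120)
f(4)*(-13) + 1 = -120*(-13) + 1 = 1560 + 1 = 1561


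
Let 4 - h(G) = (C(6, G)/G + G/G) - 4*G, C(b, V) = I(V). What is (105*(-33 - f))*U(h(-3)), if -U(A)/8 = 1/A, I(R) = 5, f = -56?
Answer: 28980/11 ≈ 2634.5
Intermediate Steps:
C(b, V) = 5
h(G) = 3 - 5/G + 4*G (h(G) = 4 - ((5/G + G/G) - 4*G) = 4 - ((5/G + 1) - 4*G) = 4 - ((1 + 5/G) - 4*G) = 4 - (1 - 4*G + 5/G) = 4 + (-1 - 5/G + 4*G) = 3 - 5/G + 4*G)
U(A) = -8/A
(105*(-33 - f))*U(h(-3)) = (105*(-33 - 1*(-56)))*(-8/(3 - 5/(-3) + 4*(-3))) = (105*(-33 + 56))*(-8/(3 - 5*(-⅓) - 12)) = (105*23)*(-8/(3 + 5/3 - 12)) = 2415*(-8/(-22/3)) = 2415*(-8*(-3/22)) = 2415*(12/11) = 28980/11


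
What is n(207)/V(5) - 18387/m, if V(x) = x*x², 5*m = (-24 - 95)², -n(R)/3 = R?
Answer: -20285856/1770125 ≈ -11.460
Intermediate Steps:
n(R) = -3*R
m = 14161/5 (m = (-24 - 95)²/5 = (⅕)*(-119)² = (⅕)*14161 = 14161/5 ≈ 2832.2)
V(x) = x³
n(207)/V(5) - 18387/m = (-3*207)/(5³) - 18387/14161/5 = -621/125 - 18387*5/14161 = -621*1/125 - 91935/14161 = -621/125 - 91935/14161 = -20285856/1770125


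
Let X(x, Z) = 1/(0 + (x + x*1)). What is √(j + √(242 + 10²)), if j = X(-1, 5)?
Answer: √(-2 + 12*√38)/2 ≈ 4.2418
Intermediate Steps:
X(x, Z) = 1/(2*x) (X(x, Z) = 1/(0 + (x + x)) = 1/(0 + 2*x) = 1/(2*x))
j = -½ (j = (½)/(-1) = (½)*(-1) = -½ ≈ -0.50000)
√(j + √(242 + 10²)) = √(-½ + √(242 + 10²)) = √(-½ + √(242 + 100)) = √(-½ + √342) = √(-½ + 3*√38)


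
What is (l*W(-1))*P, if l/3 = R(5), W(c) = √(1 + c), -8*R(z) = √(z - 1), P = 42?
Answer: 0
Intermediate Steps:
R(z) = -√(-1 + z)/8 (R(z) = -√(z - 1)/8 = -√(-1 + z)/8)
l = -¾ (l = 3*(-√(-1 + 5)/8) = 3*(-√4/8) = 3*(-⅛*2) = 3*(-¼) = -¾ ≈ -0.75000)
(l*W(-1))*P = -3*√(1 - 1)/4*42 = -3*√0/4*42 = -¾*0*42 = 0*42 = 0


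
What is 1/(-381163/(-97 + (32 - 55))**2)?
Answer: -14400/381163 ≈ -0.037779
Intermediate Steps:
1/(-381163/(-97 + (32 - 55))**2) = 1/(-381163/(-97 - 23)**2) = 1/(-381163/((-120)**2)) = 1/(-381163/14400) = -14400/381163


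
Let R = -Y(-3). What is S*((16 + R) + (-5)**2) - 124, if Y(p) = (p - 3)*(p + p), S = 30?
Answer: 26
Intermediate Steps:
Y(p) = 2*p*(-3 + p) (Y(p) = (-3 + p)*(2*p) = 2*p*(-3 + p))
R = -36 (R = -2*(-3)*(-3 - 3) = -2*(-3)*(-6) = -1*36 = -36)
S*((16 + R) + (-5)**2) - 124 = 30*((16 - 36) + (-5)**2) - 124 = 30*(-20 + 25) - 124 = 30*5 - 124 = 150 - 124 = 26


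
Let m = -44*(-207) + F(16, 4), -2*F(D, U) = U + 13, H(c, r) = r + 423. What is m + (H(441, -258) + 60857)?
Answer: 140243/2 ≈ 70122.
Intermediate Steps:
H(c, r) = 423 + r
F(D, U) = -13/2 - U/2 (F(D, U) = -(U + 13)/2 = -(13 + U)/2 = -13/2 - U/2)
m = 18199/2 (m = -44*(-207) + (-13/2 - 1/2*4) = 9108 + (-13/2 - 2) = 9108 - 17/2 = 18199/2 ≈ 9099.5)
m + (H(441, -258) + 60857) = 18199/2 + ((423 - 258) + 60857) = 18199/2 + (165 + 60857) = 18199/2 + 61022 = 140243/2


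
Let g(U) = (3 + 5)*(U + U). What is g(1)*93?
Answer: 1488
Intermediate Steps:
g(U) = 16*U (g(U) = 8*(2*U) = 16*U)
g(1)*93 = (16*1)*93 = 16*93 = 1488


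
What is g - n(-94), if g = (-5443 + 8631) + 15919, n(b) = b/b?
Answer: 19106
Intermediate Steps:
n(b) = 1
g = 19107 (g = 3188 + 15919 = 19107)
g - n(-94) = 19107 - 1*1 = 19107 - 1 = 19106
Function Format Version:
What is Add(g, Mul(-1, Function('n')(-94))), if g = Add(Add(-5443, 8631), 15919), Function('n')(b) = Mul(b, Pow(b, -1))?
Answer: 19106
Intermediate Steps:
Function('n')(b) = 1
g = 19107 (g = Add(3188, 15919) = 19107)
Add(g, Mul(-1, Function('n')(-94))) = Add(19107, Mul(-1, 1)) = Add(19107, -1) = 19106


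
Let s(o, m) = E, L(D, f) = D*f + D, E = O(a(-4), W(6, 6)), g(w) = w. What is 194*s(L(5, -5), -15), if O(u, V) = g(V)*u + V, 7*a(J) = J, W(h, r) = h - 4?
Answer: 1164/7 ≈ 166.29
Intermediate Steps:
W(h, r) = -4 + h
a(J) = J/7
O(u, V) = V + V*u (O(u, V) = V*u + V = V + V*u)
E = 6/7 (E = (-4 + 6)*(1 + (⅐)*(-4)) = 2*(1 - 4/7) = 2*(3/7) = 6/7 ≈ 0.85714)
L(D, f) = D + D*f
s(o, m) = 6/7
194*s(L(5, -5), -15) = 194*(6/7) = 1164/7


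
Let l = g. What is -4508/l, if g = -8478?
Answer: 2254/4239 ≈ 0.53173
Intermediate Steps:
l = -8478
-4508/l = -4508/(-8478) = -4508*(-1/8478) = 2254/4239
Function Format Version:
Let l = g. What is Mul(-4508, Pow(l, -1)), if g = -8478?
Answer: Rational(2254, 4239) ≈ 0.53173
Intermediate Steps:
l = -8478
Mul(-4508, Pow(l, -1)) = Mul(-4508, Pow(-8478, -1)) = Mul(-4508, Rational(-1, 8478)) = Rational(2254, 4239)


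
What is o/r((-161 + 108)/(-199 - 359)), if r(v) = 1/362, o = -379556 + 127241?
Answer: -91338030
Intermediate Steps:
o = -252315
r(v) = 1/362
o/r((-161 + 108)/(-199 - 359)) = -252315/1/362 = -252315*362 = -91338030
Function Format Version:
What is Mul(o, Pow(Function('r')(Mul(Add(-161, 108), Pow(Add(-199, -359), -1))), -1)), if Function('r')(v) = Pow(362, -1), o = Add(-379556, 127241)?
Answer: -91338030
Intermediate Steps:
o = -252315
Function('r')(v) = Rational(1, 362)
Mul(o, Pow(Function('r')(Mul(Add(-161, 108), Pow(Add(-199, -359), -1))), -1)) = Mul(-252315, Pow(Rational(1, 362), -1)) = Mul(-252315, 362) = -91338030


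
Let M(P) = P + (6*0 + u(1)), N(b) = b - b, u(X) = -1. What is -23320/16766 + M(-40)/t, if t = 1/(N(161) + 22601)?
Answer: -7768043163/8383 ≈ -9.2664e+5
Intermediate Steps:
N(b) = 0
t = 1/22601 (t = 1/(0 + 22601) = 1/22601 ≈ 4.4246e-5)
M(P) = -1 + P (M(P) = P + (6*0 - 1) = P + (0 - 1) = P - 1 = -1 + P)
-23320/16766 + M(-40)/t = -23320/16766 + (-1 - 40)/(1/22601) = -23320*1/16766 - 41*22601 = -11660/8383 - 926641 = -7768043163/8383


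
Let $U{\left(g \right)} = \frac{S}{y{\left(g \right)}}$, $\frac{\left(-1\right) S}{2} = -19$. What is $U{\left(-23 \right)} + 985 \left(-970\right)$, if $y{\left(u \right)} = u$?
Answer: $- \frac{21975388}{23} \approx -9.5545 \cdot 10^{5}$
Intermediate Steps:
$S = 38$ ($S = \left(-2\right) \left(-19\right) = 38$)
$U{\left(g \right)} = \frac{38}{g}$
$U{\left(-23 \right)} + 985 \left(-970\right) = \frac{38}{-23} + 985 \left(-970\right) = 38 \left(- \frac{1}{23}\right) - 955450 = - \frac{38}{23} - 955450 = - \frac{21975388}{23}$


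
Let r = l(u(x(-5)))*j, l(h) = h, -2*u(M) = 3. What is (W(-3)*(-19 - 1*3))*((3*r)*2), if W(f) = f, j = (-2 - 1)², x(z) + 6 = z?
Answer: -5346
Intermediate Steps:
x(z) = -6 + z
u(M) = -3/2 (u(M) = -½*3 = -3/2)
j = 9 (j = (-3)² = 9)
r = -27/2 (r = -3/2*9 = -27/2 ≈ -13.500)
(W(-3)*(-19 - 1*3))*((3*r)*2) = (-3*(-19 - 1*3))*((3*(-27/2))*2) = (-3*(-19 - 3))*(-81/2*2) = -3*(-22)*(-81) = 66*(-81) = -5346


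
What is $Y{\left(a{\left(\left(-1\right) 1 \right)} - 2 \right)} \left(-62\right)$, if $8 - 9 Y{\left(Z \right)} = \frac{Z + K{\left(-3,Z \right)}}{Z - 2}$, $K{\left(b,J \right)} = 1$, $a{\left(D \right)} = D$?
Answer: $- \frac{2356}{45} \approx -52.356$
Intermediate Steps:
$Y{\left(Z \right)} = \frac{8}{9} - \frac{1 + Z}{9 \left(-2 + Z\right)}$ ($Y{\left(Z \right)} = \frac{8}{9} - \frac{\left(Z + 1\right) \frac{1}{Z - 2}}{9} = \frac{8}{9} - \frac{\left(1 + Z\right) \frac{1}{-2 + Z}}{9} = \frac{8}{9} - \frac{\frac{1}{-2 + Z} \left(1 + Z\right)}{9} = \frac{8}{9} - \frac{1 + Z}{9 \left(-2 + Z\right)}$)
$Y{\left(a{\left(\left(-1\right) 1 \right)} - 2 \right)} \left(-62\right) = \frac{-17 + 7 \left(\left(-1\right) 1 - 2\right)}{9 \left(-2 - 3\right)} \left(-62\right) = \frac{-17 + 7 \left(-1 - 2\right)}{9 \left(-2 - 3\right)} \left(-62\right) = \frac{-17 + 7 \left(-3\right)}{9 \left(-2 - 3\right)} \left(-62\right) = \frac{-17 - 21}{9 \left(-5\right)} \left(-62\right) = \frac{1}{9} \left(- \frac{1}{5}\right) \left(-38\right) \left(-62\right) = \frac{38}{45} \left(-62\right) = - \frac{2356}{45}$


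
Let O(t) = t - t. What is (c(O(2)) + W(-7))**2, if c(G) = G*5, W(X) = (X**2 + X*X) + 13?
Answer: 12321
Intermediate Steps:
O(t) = 0
W(X) = 13 + 2*X**2 (W(X) = (X**2 + X**2) + 13 = 2*X**2 + 13 = 13 + 2*X**2)
c(G) = 5*G
(c(O(2)) + W(-7))**2 = (5*0 + (13 + 2*(-7)**2))**2 = (0 + (13 + 2*49))**2 = (0 + (13 + 98))**2 = (0 + 111)**2 = 111**2 = 12321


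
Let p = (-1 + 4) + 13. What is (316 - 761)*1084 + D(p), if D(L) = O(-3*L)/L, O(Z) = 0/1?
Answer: -482380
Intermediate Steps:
p = 16 (p = 3 + 13 = 16)
O(Z) = 0 (O(Z) = 0*1 = 0)
D(L) = 0 (D(L) = 0/L = 0)
(316 - 761)*1084 + D(p) = (316 - 761)*1084 + 0 = -445*1084 + 0 = -482380 + 0 = -482380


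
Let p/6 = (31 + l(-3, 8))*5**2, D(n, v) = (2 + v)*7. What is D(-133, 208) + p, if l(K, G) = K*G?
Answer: 2520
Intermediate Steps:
D(n, v) = 14 + 7*v
l(K, G) = G*K
p = 1050 (p = 6*((31 + 8*(-3))*5**2) = 6*((31 - 24)*25) = 6*(7*25) = 6*175 = 1050)
D(-133, 208) + p = (14 + 7*208) + 1050 = (14 + 1456) + 1050 = 1470 + 1050 = 2520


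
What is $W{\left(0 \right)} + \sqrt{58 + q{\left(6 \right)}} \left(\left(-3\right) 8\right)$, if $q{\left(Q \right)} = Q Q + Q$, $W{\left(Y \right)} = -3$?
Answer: $-243$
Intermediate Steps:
$q{\left(Q \right)} = Q + Q^{2}$ ($q{\left(Q \right)} = Q^{2} + Q = Q + Q^{2}$)
$W{\left(0 \right)} + \sqrt{58 + q{\left(6 \right)}} \left(\left(-3\right) 8\right) = -3 + \sqrt{58 + 6 \left(1 + 6\right)} \left(\left(-3\right) 8\right) = -3 + \sqrt{58 + 6 \cdot 7} \left(-24\right) = -3 + \sqrt{58 + 42} \left(-24\right) = -3 + \sqrt{100} \left(-24\right) = -3 + 10 \left(-24\right) = -3 - 240 = -243$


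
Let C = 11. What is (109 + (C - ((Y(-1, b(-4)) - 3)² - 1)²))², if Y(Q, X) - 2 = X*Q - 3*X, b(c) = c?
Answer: 2505603136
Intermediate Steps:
Y(Q, X) = 2 - 3*X + Q*X (Y(Q, X) = 2 + (X*Q - 3*X) = 2 + (Q*X - 3*X) = 2 + (-3*X + Q*X) = 2 - 3*X + Q*X)
(109 + (C - ((Y(-1, b(-4)) - 3)² - 1)²))² = (109 + (11 - (((2 - 3*(-4) - 1*(-4)) - 3)² - 1)²))² = (109 + (11 - (((2 + 12 + 4) - 3)² - 1)²))² = (109 + (11 - ((18 - 3)² - 1)²))² = (109 + (11 - (15² - 1)²))² = (109 + (11 - (225 - 1)²))² = (109 + (11 - 1*224²))² = (109 + (11 - 1*50176))² = (109 + (11 - 50176))² = (109 - 50165)² = (-50056)² = 2505603136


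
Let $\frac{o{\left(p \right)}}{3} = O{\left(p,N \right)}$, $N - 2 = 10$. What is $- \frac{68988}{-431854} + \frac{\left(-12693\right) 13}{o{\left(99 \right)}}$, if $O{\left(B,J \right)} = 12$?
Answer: $- \frac{11876218853}{2591124} \approx -4583.4$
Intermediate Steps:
$N = 12$ ($N = 2 + 10 = 12$)
$o{\left(p \right)} = 36$ ($o{\left(p \right)} = 3 \cdot 12 = 36$)
$- \frac{68988}{-431854} + \frac{\left(-12693\right) 13}{o{\left(99 \right)}} = - \frac{68988}{-431854} + \frac{\left(-12693\right) 13}{36} = \left(-68988\right) \left(- \frac{1}{431854}\right) - \frac{55003}{12} = \frac{34494}{215927} - \frac{55003}{12} = - \frac{11876218853}{2591124}$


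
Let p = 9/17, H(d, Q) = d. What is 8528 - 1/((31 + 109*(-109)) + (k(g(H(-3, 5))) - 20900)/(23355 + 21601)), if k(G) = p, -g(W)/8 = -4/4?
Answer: 77235892199500/9056741491 ≈ 8528.0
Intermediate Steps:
g(W) = 8 (g(W) = -(-32)/4 = -8*(-1) = 8)
p = 9/17 (p = 9*(1/17) = 9/17 ≈ 0.52941)
k(G) = 9/17
8528 - 1/((31 + 109*(-109)) + (k(g(H(-3, 5))) - 20900)/(23355 + 21601)) = 8528 - 1/((31 + 109*(-109)) + (9/17 - 20900)/(23355 + 21601)) = 8528 - 1/((31 - 11881) - 355291/17/44956) = 8528 - 1/(-11850 - 355291/17*1/44956) = 8528 - 1/(-11850 - 355291/764252) = 8528 - 1/(-9056741491/764252) = 8528 - 1*(-764252/9056741491) = 8528 + 764252/9056741491 = 77235892199500/9056741491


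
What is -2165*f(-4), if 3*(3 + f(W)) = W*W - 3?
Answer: -8660/3 ≈ -2886.7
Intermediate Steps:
f(W) = -4 + W²/3 (f(W) = -3 + (W*W - 3)/3 = -3 + (W² - 3)/3 = -3 + (-3 + W²)/3 = -3 + (-1 + W²/3) = -4 + W²/3)
-2165*f(-4) = -2165*(-4 + (⅓)*(-4)²) = -2165*(-4 + (⅓)*16) = -2165*(-4 + 16/3) = -2165*4/3 = -8660/3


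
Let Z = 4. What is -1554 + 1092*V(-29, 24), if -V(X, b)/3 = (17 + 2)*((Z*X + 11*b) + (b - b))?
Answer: -9213666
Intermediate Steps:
V(X, b) = -627*b - 228*X (V(X, b) = -3*(17 + 2)*((4*X + 11*b) + (b - b)) = -57*((4*X + 11*b) + 0) = -57*(4*X + 11*b) = -3*(76*X + 209*b) = -627*b - 228*X)
-1554 + 1092*V(-29, 24) = -1554 + 1092*(-627*24 - 228*(-29)) = -1554 + 1092*(-15048 + 6612) = -1554 + 1092*(-8436) = -1554 - 9212112 = -9213666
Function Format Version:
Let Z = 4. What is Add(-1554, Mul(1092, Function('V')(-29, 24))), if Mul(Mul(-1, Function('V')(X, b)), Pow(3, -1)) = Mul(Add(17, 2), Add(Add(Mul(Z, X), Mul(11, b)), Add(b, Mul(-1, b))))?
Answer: -9213666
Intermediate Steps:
Function('V')(X, b) = Add(Mul(-627, b), Mul(-228, X)) (Function('V')(X, b) = Mul(-3, Mul(Add(17, 2), Add(Add(Mul(4, X), Mul(11, b)), Add(b, Mul(-1, b))))) = Mul(-3, Mul(19, Add(Add(Mul(4, X), Mul(11, b)), 0))) = Mul(-3, Mul(19, Add(Mul(4, X), Mul(11, b)))) = Mul(-3, Add(Mul(76, X), Mul(209, b))) = Add(Mul(-627, b), Mul(-228, X)))
Add(-1554, Mul(1092, Function('V')(-29, 24))) = Add(-1554, Mul(1092, Add(Mul(-627, 24), Mul(-228, -29)))) = Add(-1554, Mul(1092, Add(-15048, 6612))) = Add(-1554, Mul(1092, -8436)) = Add(-1554, -9212112) = -9213666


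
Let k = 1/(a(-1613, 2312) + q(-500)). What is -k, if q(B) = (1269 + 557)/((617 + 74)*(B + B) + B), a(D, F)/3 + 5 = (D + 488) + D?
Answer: 345750/2845177663 ≈ 0.00012152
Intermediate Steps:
a(D, F) = 1449 + 6*D (a(D, F) = -15 + 3*((D + 488) + D) = -15 + 3*((488 + D) + D) = -15 + 3*(488 + 2*D) = -15 + (1464 + 6*D) = 1449 + 6*D)
q(B) = 1826/(1383*B) (q(B) = 1826/(691*(2*B) + B) = 1826/(1382*B + B) = 1826/((1383*B)) = 1826*(1/(1383*B)) = 1826/(1383*B))
k = -345750/2845177663 (k = 1/((1449 + 6*(-1613)) + (1826/1383)/(-500)) = 1/((1449 - 9678) + (1826/1383)*(-1/500)) = 1/(-8229 - 913/345750) = 1/(-2845177663/345750) = -345750/2845177663 ≈ -0.00012152)
-k = -1*(-345750/2845177663) = 345750/2845177663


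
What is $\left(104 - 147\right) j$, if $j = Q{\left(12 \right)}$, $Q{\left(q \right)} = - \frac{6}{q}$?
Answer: $\frac{43}{2} \approx 21.5$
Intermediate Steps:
$j = - \frac{1}{2}$ ($j = - \frac{6}{12} = \left(-6\right) \frac{1}{12} = - \frac{1}{2} \approx -0.5$)
$\left(104 - 147\right) j = \left(104 - 147\right) \left(- \frac{1}{2}\right) = \left(-43\right) \left(- \frac{1}{2}\right) = \frac{43}{2}$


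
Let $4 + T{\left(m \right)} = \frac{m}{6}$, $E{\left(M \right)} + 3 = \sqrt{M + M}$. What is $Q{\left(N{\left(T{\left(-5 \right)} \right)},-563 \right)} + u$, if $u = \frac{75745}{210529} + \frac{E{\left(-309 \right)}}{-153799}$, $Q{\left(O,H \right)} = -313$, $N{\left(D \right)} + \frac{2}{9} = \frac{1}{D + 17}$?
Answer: $- \frac{10123023710181}{32379149671} - \frac{i \sqrt{618}}{153799} \approx -312.64 - 0.00016164 i$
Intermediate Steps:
$E{\left(M \right)} = -3 + \sqrt{2} \sqrt{M}$ ($E{\left(M \right)} = -3 + \sqrt{M + M} = -3 + \sqrt{2 M} = -3 + \sqrt{2} \sqrt{M}$)
$T{\left(m \right)} = -4 + \frac{m}{6}$
$N{\left(D \right)} = - \frac{2}{9} + \frac{1}{17 + D}$ ($N{\left(D \right)} = - \frac{2}{9} + \frac{1}{D + 17} = - \frac{2}{9} + \frac{1}{17 + D}$)
$u = \frac{11650136842}{32379149671} - \frac{i \sqrt{618}}{153799}$ ($u = \frac{75745}{210529} + \frac{-3 + \sqrt{2} \sqrt{-309}}{-153799} = 75745 \cdot \frac{1}{210529} + \left(-3 + \sqrt{2} i \sqrt{309}\right) \left(- \frac{1}{153799}\right) = \frac{75745}{210529} + \left(-3 + i \sqrt{618}\right) \left(- \frac{1}{153799}\right) = \frac{75745}{210529} + \left(\frac{3}{153799} - \frac{i \sqrt{618}}{153799}\right) = \frac{11650136842}{32379149671} - \frac{i \sqrt{618}}{153799} \approx 0.3598 - 0.00016164 i$)
$Q{\left(N{\left(T{\left(-5 \right)} \right)},-563 \right)} + u = -313 + \left(\frac{11650136842}{32379149671} - \frac{i \sqrt{618}}{153799}\right) = - \frac{10123023710181}{32379149671} - \frac{i \sqrt{618}}{153799}$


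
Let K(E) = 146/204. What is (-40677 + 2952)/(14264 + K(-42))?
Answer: -3847950/1455001 ≈ -2.6446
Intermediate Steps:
K(E) = 73/102 (K(E) = 146*(1/204) = 73/102)
(-40677 + 2952)/(14264 + K(-42)) = (-40677 + 2952)/(14264 + 73/102) = -37725/1455001/102 = -37725*102/1455001 = -3847950/1455001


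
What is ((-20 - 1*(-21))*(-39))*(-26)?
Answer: 1014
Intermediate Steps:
((-20 - 1*(-21))*(-39))*(-26) = ((-20 + 21)*(-39))*(-26) = (1*(-39))*(-26) = -39*(-26) = 1014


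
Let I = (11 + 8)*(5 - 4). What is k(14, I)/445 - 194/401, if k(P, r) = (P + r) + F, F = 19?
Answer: -65478/178445 ≈ -0.36694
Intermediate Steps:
I = 19 (I = 19*1 = 19)
k(P, r) = 19 + P + r (k(P, r) = (P + r) + 19 = 19 + P + r)
k(14, I)/445 - 194/401 = (19 + 14 + 19)/445 - 194/401 = 52*(1/445) - 194*1/401 = 52/445 - 194/401 = -65478/178445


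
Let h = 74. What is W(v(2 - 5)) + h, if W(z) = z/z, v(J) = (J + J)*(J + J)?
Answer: 75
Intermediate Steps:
v(J) = 4*J² (v(J) = (2*J)*(2*J) = 4*J²)
W(z) = 1
W(v(2 - 5)) + h = 1 + 74 = 75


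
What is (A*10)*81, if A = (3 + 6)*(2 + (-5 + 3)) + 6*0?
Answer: 0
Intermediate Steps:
A = 0 (A = 9*(2 - 2) + 0 = 9*0 + 0 = 0 + 0 = 0)
(A*10)*81 = (0*10)*81 = 0*81 = 0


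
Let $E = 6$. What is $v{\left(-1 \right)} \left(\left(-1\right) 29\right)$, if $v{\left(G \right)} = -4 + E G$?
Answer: $290$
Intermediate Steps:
$v{\left(G \right)} = -4 + 6 G$
$v{\left(-1 \right)} \left(\left(-1\right) 29\right) = \left(-4 + 6 \left(-1\right)\right) \left(\left(-1\right) 29\right) = \left(-4 - 6\right) \left(-29\right) = \left(-10\right) \left(-29\right) = 290$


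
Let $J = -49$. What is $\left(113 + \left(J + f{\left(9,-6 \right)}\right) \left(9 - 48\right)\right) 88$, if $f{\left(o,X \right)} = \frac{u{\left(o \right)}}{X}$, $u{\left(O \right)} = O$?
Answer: $183260$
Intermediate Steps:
$f{\left(o,X \right)} = \frac{o}{X}$
$\left(113 + \left(J + f{\left(9,-6 \right)}\right) \left(9 - 48\right)\right) 88 = \left(113 + \left(-49 + \frac{9}{-6}\right) \left(9 - 48\right)\right) 88 = \left(113 + \left(-49 + 9 \left(- \frac{1}{6}\right)\right) \left(-39\right)\right) 88 = \left(113 + \left(-49 - \frac{3}{2}\right) \left(-39\right)\right) 88 = \left(113 - - \frac{3939}{2}\right) 88 = \left(113 + \frac{3939}{2}\right) 88 = \frac{4165}{2} \cdot 88 = 183260$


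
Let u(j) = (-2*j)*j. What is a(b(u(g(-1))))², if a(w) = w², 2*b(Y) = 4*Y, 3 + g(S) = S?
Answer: 16777216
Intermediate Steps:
g(S) = -3 + S
u(j) = -2*j²
b(Y) = 2*Y (b(Y) = (4*Y)/2 = 2*Y)
a(b(u(g(-1))))² = ((2*(-2*(-3 - 1)²))²)² = ((2*(-2*(-4)²))²)² = ((2*(-2*16))²)² = ((2*(-32))²)² = ((-64)²)² = 4096² = 16777216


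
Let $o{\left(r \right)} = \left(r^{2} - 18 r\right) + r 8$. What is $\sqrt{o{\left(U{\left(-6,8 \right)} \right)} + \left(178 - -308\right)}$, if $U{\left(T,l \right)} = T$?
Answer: $\sqrt{582} \approx 24.125$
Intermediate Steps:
$o{\left(r \right)} = r^{2} - 10 r$ ($o{\left(r \right)} = \left(r^{2} - 18 r\right) + 8 r = r^{2} - 10 r$)
$\sqrt{o{\left(U{\left(-6,8 \right)} \right)} + \left(178 - -308\right)} = \sqrt{- 6 \left(-10 - 6\right) + \left(178 - -308\right)} = \sqrt{\left(-6\right) \left(-16\right) + \left(178 + 308\right)} = \sqrt{96 + 486} = \sqrt{582}$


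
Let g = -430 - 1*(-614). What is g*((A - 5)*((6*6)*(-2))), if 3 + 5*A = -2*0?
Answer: 370944/5 ≈ 74189.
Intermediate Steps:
A = -⅗ (A = -⅗ + (-2*0)/5 = -⅗ + (⅕)*0 = -⅗ + 0 = -⅗ ≈ -0.60000)
g = 184 (g = -430 + 614 = 184)
g*((A - 5)*((6*6)*(-2))) = 184*((-⅗ - 5)*((6*6)*(-2))) = 184*(-1008*(-2)/5) = 184*(-28/5*(-72)) = 184*(2016/5) = 370944/5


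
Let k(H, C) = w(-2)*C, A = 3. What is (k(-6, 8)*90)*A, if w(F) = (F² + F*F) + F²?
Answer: 25920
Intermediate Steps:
w(F) = 3*F² (w(F) = (F² + F²) + F² = 2*F² + F² = 3*F²)
k(H, C) = 12*C (k(H, C) = (3*(-2)²)*C = (3*4)*C = 12*C)
(k(-6, 8)*90)*A = ((12*8)*90)*3 = (96*90)*3 = 8640*3 = 25920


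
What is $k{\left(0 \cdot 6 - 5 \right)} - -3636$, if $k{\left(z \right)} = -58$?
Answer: $3578$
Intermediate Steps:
$k{\left(0 \cdot 6 - 5 \right)} - -3636 = -58 - -3636 = -58 + 3636 = 3578$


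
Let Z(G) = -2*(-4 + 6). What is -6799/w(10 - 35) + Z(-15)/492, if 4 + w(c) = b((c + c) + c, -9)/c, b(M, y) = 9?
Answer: 20906816/13407 ≈ 1559.4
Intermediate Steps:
w(c) = -4 + 9/c
Z(G) = -4 (Z(G) = -2*2 = -4)
-6799/w(10 - 35) + Z(-15)/492 = -6799/(-4 + 9/(10 - 35)) - 4/492 = -6799/(-4 + 9/(-25)) - 4*1/492 = -6799/(-4 + 9*(-1/25)) - 1/123 = -6799/(-4 - 9/25) - 1/123 = -6799/(-109/25) - 1/123 = -6799*(-25/109) - 1/123 = 169975/109 - 1/123 = 20906816/13407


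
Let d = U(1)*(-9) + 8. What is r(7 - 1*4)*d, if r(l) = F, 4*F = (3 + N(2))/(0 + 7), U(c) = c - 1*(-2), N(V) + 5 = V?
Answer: 0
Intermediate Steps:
N(V) = -5 + V
U(c) = 2 + c (U(c) = c + 2 = 2 + c)
F = 0 (F = ((3 + (-5 + 2))/(0 + 7))/4 = ((3 - 3)/7)/4 = (0*(⅐))/4 = (¼)*0 = 0)
r(l) = 0
d = -19 (d = (2 + 1)*(-9) + 8 = 3*(-9) + 8 = -27 + 8 = -19)
r(7 - 1*4)*d = 0*(-19) = 0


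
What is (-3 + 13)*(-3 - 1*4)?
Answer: -70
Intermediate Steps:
(-3 + 13)*(-3 - 1*4) = 10*(-3 - 4) = 10*(-7) = -70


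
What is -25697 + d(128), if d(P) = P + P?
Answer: -25441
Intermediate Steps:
d(P) = 2*P
-25697 + d(128) = -25697 + 2*128 = -25697 + 256 = -25441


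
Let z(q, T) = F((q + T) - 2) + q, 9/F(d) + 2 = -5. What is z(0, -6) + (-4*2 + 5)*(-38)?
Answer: 789/7 ≈ 112.71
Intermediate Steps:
F(d) = -9/7 (F(d) = 9/(-2 - 5) = 9/(-7) = 9*(-1/7) = -9/7)
z(q, T) = -9/7 + q
z(0, -6) + (-4*2 + 5)*(-38) = (-9/7 + 0) + (-4*2 + 5)*(-38) = -9/7 + (-8 + 5)*(-38) = -9/7 - 3*(-38) = -9/7 + 114 = 789/7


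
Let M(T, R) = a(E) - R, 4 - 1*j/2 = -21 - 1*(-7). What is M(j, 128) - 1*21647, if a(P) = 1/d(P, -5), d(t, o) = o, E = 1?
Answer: -108876/5 ≈ -21775.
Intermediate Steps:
j = 36 (j = 8 - 2*(-21 - 1*(-7)) = 8 - 2*(-21 + 7) = 8 - 2*(-14) = 8 + 28 = 36)
a(P) = -⅕ (a(P) = 1/(-5) = -⅕)
M(T, R) = -⅕ - R
M(j, 128) - 1*21647 = (-⅕ - 1*128) - 1*21647 = (-⅕ - 128) - 21647 = -641/5 - 21647 = -108876/5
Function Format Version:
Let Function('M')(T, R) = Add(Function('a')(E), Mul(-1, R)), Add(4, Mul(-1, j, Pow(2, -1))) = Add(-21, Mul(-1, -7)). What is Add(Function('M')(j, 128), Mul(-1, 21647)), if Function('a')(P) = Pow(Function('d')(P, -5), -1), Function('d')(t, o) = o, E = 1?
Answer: Rational(-108876, 5) ≈ -21775.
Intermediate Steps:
j = 36 (j = Add(8, Mul(-2, Add(-21, Mul(-1, -7)))) = Add(8, Mul(-2, Add(-21, 7))) = Add(8, Mul(-2, -14)) = Add(8, 28) = 36)
Function('a')(P) = Rational(-1, 5) (Function('a')(P) = Pow(-5, -1) = Rational(-1, 5))
Function('M')(T, R) = Add(Rational(-1, 5), Mul(-1, R))
Add(Function('M')(j, 128), Mul(-1, 21647)) = Add(Add(Rational(-1, 5), Mul(-1, 128)), Mul(-1, 21647)) = Add(Add(Rational(-1, 5), -128), -21647) = Add(Rational(-641, 5), -21647) = Rational(-108876, 5)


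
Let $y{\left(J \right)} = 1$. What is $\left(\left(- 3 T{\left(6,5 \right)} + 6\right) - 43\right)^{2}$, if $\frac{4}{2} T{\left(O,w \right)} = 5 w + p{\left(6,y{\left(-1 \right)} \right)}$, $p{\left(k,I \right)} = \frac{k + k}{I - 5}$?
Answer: $4900$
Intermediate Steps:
$p{\left(k,I \right)} = \frac{2 k}{-5 + I}$
$T{\left(O,w \right)} = - \frac{3}{2} + \frac{5 w}{2}$ ($T{\left(O,w \right)} = \frac{5 w + 2 \cdot 6 \frac{1}{-5 + 1}}{2} = \frac{5 w + 2 \cdot 6 \frac{1}{-4}}{2} = \frac{5 w + 2 \cdot 6 \left(- \frac{1}{4}\right)}{2} = \frac{5 w - 3}{2} = \frac{-3 + 5 w}{2} = - \frac{3}{2} + \frac{5 w}{2}$)
$\left(\left(- 3 T{\left(6,5 \right)} + 6\right) - 43\right)^{2} = \left(\left(- 3 \left(- \frac{3}{2} + \frac{5}{2} \cdot 5\right) + 6\right) - 43\right)^{2} = \left(\left(- 3 \left(- \frac{3}{2} + \frac{25}{2}\right) + 6\right) - 43\right)^{2} = \left(\left(\left(-3\right) 11 + 6\right) - 43\right)^{2} = \left(\left(-33 + 6\right) - 43\right)^{2} = \left(-27 - 43\right)^{2} = \left(-70\right)^{2} = 4900$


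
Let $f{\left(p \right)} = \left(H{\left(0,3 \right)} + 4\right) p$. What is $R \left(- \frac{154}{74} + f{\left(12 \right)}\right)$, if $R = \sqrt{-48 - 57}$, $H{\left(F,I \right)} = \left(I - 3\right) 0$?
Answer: $\frac{1699 i \sqrt{105}}{37} \approx 470.53 i$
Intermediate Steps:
$H{\left(F,I \right)} = 0$ ($H{\left(F,I \right)} = \left(-3 + I\right) 0 = 0$)
$f{\left(p \right)} = 4 p$ ($f{\left(p \right)} = \left(0 + 4\right) p = 4 p$)
$R = i \sqrt{105}$ ($R = \sqrt{-105} = i \sqrt{105} \approx 10.247 i$)
$R \left(- \frac{154}{74} + f{\left(12 \right)}\right) = i \sqrt{105} \left(- \frac{154}{74} + 4 \cdot 12\right) = i \sqrt{105} \left(\left(-154\right) \frac{1}{74} + 48\right) = i \sqrt{105} \left(- \frac{77}{37} + 48\right) = i \sqrt{105} \cdot \frac{1699}{37} = \frac{1699 i \sqrt{105}}{37}$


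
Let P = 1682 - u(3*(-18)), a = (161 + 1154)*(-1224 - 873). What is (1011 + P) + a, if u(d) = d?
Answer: -2754808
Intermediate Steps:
a = -2757555 (a = 1315*(-2097) = -2757555)
P = 1736 (P = 1682 - 3*(-18) = 1682 - 1*(-54) = 1682 + 54 = 1736)
(1011 + P) + a = (1011 + 1736) - 2757555 = 2747 - 2757555 = -2754808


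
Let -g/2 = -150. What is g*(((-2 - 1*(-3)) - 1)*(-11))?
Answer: 0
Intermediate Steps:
g = 300 (g = -2*(-150) = 300)
g*(((-2 - 1*(-3)) - 1)*(-11)) = 300*(((-2 - 1*(-3)) - 1)*(-11)) = 300*(((-2 + 3) - 1)*(-11)) = 300*((1 - 1)*(-11)) = 300*(0*(-11)) = 300*0 = 0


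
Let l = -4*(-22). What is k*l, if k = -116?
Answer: -10208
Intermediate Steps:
l = 88
k*l = -116*88 = -10208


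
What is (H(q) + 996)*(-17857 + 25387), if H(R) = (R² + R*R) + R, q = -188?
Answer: 538364880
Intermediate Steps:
H(R) = R + 2*R² (H(R) = (R² + R²) + R = 2*R² + R = R + 2*R²)
(H(q) + 996)*(-17857 + 25387) = (-188*(1 + 2*(-188)) + 996)*(-17857 + 25387) = (-188*(1 - 376) + 996)*7530 = (-188*(-375) + 996)*7530 = (70500 + 996)*7530 = 71496*7530 = 538364880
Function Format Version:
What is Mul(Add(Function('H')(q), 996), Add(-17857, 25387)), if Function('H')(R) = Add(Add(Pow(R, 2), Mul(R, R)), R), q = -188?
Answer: 538364880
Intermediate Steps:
Function('H')(R) = Add(R, Mul(2, Pow(R, 2))) (Function('H')(R) = Add(Add(Pow(R, 2), Pow(R, 2)), R) = Add(Mul(2, Pow(R, 2)), R) = Add(R, Mul(2, Pow(R, 2))))
Mul(Add(Function('H')(q), 996), Add(-17857, 25387)) = Mul(Add(Mul(-188, Add(1, Mul(2, -188))), 996), Add(-17857, 25387)) = Mul(Add(Mul(-188, Add(1, -376)), 996), 7530) = Mul(Add(Mul(-188, -375), 996), 7530) = Mul(Add(70500, 996), 7530) = Mul(71496, 7530) = 538364880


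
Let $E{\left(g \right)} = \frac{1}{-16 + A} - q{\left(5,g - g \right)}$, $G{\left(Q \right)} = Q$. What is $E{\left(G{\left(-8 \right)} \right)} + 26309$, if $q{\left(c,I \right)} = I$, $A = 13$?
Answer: $\frac{78926}{3} \approx 26309.0$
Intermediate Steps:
$E{\left(g \right)} = - \frac{1}{3}$ ($E{\left(g \right)} = \frac{1}{-16 + 13} - \left(g - g\right) = \frac{1}{-3} - 0 = - \frac{1}{3} + 0 = - \frac{1}{3}$)
$E{\left(G{\left(-8 \right)} \right)} + 26309 = - \frac{1}{3} + 26309 = \frac{78926}{3}$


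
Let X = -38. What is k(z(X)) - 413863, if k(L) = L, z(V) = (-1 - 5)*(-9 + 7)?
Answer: -413851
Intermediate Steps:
z(V) = 12 (z(V) = -6*(-2) = 12)
k(z(X)) - 413863 = 12 - 413863 = -413851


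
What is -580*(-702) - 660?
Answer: 406500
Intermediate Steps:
-580*(-702) - 660 = 407160 - 660 = 406500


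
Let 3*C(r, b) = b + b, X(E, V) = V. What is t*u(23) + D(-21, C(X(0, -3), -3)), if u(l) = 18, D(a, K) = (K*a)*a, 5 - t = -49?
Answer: 90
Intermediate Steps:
t = 54 (t = 5 - 1*(-49) = 5 + 49 = 54)
C(r, b) = 2*b/3 (C(r, b) = (b + b)/3 = (2*b)/3 = 2*b/3)
D(a, K) = K*a**2
t*u(23) + D(-21, C(X(0, -3), -3)) = 54*18 + ((2/3)*(-3))*(-21)**2 = 972 - 2*441 = 972 - 882 = 90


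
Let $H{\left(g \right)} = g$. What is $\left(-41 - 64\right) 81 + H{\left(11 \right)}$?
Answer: $-8494$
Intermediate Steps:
$\left(-41 - 64\right) 81 + H{\left(11 \right)} = \left(-41 - 64\right) 81 + 11 = \left(-105\right) 81 + 11 = -8505 + 11 = -8494$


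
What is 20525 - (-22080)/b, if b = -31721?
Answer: 651051445/31721 ≈ 20524.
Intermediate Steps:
20525 - (-22080)/b = 20525 - (-22080)/(-31721) = 20525 - (-22080)*(-1)/31721 = 20525 - 1*22080/31721 = 20525 - 22080/31721 = 651051445/31721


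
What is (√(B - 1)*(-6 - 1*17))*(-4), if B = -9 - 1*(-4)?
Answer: 92*I*√6 ≈ 225.35*I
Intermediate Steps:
B = -5 (B = -9 + 4 = -5)
(√(B - 1)*(-6 - 1*17))*(-4) = (√(-5 - 1)*(-6 - 1*17))*(-4) = (√(-6)*(-6 - 17))*(-4) = ((I*√6)*(-23))*(-4) = -23*I*√6*(-4) = 92*I*√6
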